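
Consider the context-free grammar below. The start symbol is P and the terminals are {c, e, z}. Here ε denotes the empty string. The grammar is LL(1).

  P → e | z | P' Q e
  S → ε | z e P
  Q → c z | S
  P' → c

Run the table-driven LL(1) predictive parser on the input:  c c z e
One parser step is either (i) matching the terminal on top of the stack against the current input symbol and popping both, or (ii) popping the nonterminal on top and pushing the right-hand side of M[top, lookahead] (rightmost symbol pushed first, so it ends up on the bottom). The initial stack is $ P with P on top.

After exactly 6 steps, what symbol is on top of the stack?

     Stack     Input      Action
  1  $ P       c c z e $  expand P → P' Q e
  2  $ e Q P'  c c z e $  expand P' → c
  3  $ e Q c   c c z e $  match c
  4  $ e Q     c z e $    expand Q → c z
  5  $ e z c   c z e $    match c
  6  $ e z     z e $      match z
Stack after step 6: $ e (top = e).

e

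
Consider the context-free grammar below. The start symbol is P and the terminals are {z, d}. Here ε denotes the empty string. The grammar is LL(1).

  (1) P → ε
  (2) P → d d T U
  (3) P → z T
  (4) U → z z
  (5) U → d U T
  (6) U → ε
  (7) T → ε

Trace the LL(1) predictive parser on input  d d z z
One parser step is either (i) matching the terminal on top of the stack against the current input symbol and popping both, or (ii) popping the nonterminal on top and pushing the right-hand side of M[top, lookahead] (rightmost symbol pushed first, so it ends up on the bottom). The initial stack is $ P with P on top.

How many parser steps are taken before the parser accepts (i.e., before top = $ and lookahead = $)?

     Stack      Input      Action
  1  $ P        d d z z $  expand P → d d T U
  2  $ U T d d  d d z z $  match d
  3  $ U T d    d z z $    match d
  4  $ U T      z z $      expand T → ε
  5  $ U        z z $      expand U → z z
  6  $ z z      z z $      match z
  7  $ z        z $        match z
Accept reached after 7 steps.

7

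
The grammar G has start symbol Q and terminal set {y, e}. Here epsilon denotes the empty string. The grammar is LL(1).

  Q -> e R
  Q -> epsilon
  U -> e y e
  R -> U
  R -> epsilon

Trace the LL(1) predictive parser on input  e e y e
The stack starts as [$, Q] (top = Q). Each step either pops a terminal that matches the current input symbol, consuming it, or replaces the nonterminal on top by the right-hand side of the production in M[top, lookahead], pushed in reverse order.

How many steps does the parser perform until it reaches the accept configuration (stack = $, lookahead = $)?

     Stack    Input      Action
  1  $ Q      e e y e $  expand Q -> e R
  2  $ R e    e e y e $  match e
  3  $ R      e y e $    expand R -> U
  4  $ U      e y e $    expand U -> e y e
  5  $ e y e  e y e $    match e
  6  $ e y    y e $      match y
  7  $ e      e $        match e
Accept reached after 7 steps.

7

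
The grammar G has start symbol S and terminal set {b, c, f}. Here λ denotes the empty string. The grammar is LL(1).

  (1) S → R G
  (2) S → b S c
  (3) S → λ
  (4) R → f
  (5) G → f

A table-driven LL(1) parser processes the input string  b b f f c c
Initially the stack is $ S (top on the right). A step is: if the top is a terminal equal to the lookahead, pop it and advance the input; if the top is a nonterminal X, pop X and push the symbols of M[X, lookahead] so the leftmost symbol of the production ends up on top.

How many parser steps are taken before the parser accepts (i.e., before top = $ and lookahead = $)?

      Stack      Input          Action
   1  $ S        b b f f c c $  expand S → b S c
   2  $ c S b    b b f f c c $  match b
   3  $ c S      b f f c c $    expand S → b S c
   4  $ c c S b  b f f c c $    match b
   5  $ c c S    f f c c $      expand S → R G
   6  $ c c G R  f f c c $      expand R → f
   7  $ c c G f  f f c c $      match f
   8  $ c c G    f c c $        expand G → f
   9  $ c c f    f c c $        match f
  10  $ c c      c c $          match c
  11  $ c        c $            match c
Accept reached after 11 steps.

11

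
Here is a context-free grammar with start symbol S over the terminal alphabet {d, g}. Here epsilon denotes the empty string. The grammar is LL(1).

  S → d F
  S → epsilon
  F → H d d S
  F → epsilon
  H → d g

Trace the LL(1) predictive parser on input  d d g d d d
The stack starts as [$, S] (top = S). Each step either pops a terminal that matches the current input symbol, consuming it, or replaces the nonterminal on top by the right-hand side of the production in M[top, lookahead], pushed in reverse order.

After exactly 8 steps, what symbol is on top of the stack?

     Stack        Input          Action
  1  $ S          d d g d d d $  expand S → d F
  2  $ F d        d d g d d d $  match d
  3  $ F          d g d d d $    expand F → H d d S
  4  $ S d d H    d g d d d $    expand H → d g
  5  $ S d d g d  d g d d d $    match d
  6  $ S d d g    g d d d $      match g
  7  $ S d d      d d d $        match d
  8  $ S d        d d $          match d
Stack after step 8: $ S (top = S).

S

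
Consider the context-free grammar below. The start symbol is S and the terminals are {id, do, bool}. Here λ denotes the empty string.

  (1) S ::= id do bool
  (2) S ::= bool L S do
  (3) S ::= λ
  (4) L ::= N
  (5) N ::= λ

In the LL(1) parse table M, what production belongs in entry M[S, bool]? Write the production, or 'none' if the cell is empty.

FIRST(S) = {λ, bool, id}
FIRST(N) = {λ}
FIRST(L) = {λ}  (via N)
FOLLOW(S) includes $ since S is the start symbol.
FOLLOW(S): in S::=bool L S do, S is followed by do with FIRST {do}. Thus FOLLOW(S) = {$, do}.
For S ::= id do bool: FIRST(id do bool) = {id}, so it goes in M[S, t] for t ∈ {id}.
For S ::= bool L S do: FIRST(bool L S do) = {bool}, so it goes in M[S, t] for t ∈ {bool}.
For S ::= λ: FIRST(λ) = {λ}, so it goes in M[S, t] for t ∈ {}; since λ ∈ FIRST, also for every t ∈ FOLLOW(S) = {$, do}.

S ::= bool L S do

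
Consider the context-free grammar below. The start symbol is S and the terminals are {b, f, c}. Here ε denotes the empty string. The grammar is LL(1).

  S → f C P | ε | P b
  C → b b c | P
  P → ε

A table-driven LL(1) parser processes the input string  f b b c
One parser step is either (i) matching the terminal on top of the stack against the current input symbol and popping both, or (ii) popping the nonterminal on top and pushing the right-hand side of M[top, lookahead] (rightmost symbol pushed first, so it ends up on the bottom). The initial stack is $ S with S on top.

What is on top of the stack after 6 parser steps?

step 1: stack=$ S  input=f b b c $  — expand S → f C P
step 2: stack=$ P C f  input=f b b c $  — match f
step 3: stack=$ P C  input=b b c $  — expand C → b b c
step 4: stack=$ P c b b  input=b b c $  — match b
step 5: stack=$ P c b  input=b c $  — match b
step 6: stack=$ P c  input=c $  — match c
Stack after step 6: $ P (top = P).

P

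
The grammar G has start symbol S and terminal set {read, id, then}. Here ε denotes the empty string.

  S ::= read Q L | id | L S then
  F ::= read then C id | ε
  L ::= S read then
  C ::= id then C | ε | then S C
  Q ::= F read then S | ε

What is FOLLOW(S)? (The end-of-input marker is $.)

{$, id, read, then}

FIRST(F): from F::=read then C id we get {read}; from F::=ε we get {ε}. So FIRST(F) = {ε, read}.
FIRST(C): from C::=id then C we get {id}; from C::=ε we get {ε}; from C::=then S C we get {then}. So FIRST(C) = {ε, id, then}.
FIRST(Q): from Q::=F read then S we get {read}; from Q::=ε we get {ε}. So FIRST(Q) = {ε, read}.
FIRST(S): from S::=read Q L we get {read}; from S::=id we get {id}; from S::=L S then we get {id, read}. So FIRST(S) = {id, read}.
FIRST(L): from L::=S read then we get {id, read}. So FIRST(L) = {id, read}.
FOLLOW(S) includes $ since S is the start symbol.
FOLLOW(F): in Q::=F read then S, F is followed by read then S with FIRST {read}. Thus FOLLOW(F) = {read}.
FOLLOW(C): in F::=read then C id, C is followed by id with FIRST {id}; in C::=id then C, the suffix after C is empty (adds nothing new); in C::=then S C, the suffix after C is empty (adds nothing new). Thus FOLLOW(C) = {id}.
FOLLOW(Q): in S::=read Q L, Q is followed by L with FIRST {id, read}. Thus FOLLOW(Q) = {id, read}.
FOLLOW(S): in S::=L S then, S is followed by then with FIRST {then}; in L::=S read then, S is followed by read then with FIRST {read}; in C::=then S C, S is followed by C with FIRST {ε, id, then}; in C::=then S C, the suffix after S is nullable, so FOLLOW(S) ⊇ FOLLOW(C) = {id}; in Q::=F read then S, the suffix after S is empty, so FOLLOW(S) ⊇ FOLLOW(Q) = {id, read}. Thus FOLLOW(S) = {$, id, read, then}.
FOLLOW(L): in S::=read Q L, the suffix after L is empty, so FOLLOW(L) ⊇ FOLLOW(S) = {$, id, read, then}; in S::=L S then, L is followed by S then with FIRST {id, read}. Thus FOLLOW(L) = {$, id, read, then}.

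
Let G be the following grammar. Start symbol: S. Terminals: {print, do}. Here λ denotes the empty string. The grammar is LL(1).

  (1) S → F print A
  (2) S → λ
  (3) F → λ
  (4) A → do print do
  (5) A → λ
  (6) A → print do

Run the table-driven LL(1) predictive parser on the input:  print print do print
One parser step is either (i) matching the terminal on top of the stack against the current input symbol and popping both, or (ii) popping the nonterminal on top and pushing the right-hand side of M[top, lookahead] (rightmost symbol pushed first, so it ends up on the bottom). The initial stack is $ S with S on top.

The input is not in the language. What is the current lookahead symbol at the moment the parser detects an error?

step 1: stack=$ S  input=print print do print $  — expand S → F print A
step 2: stack=$ A print F  input=print print do print $  — expand F → λ
step 3: stack=$ A print  input=print print do print $  — match print
step 4: stack=$ A  input=print do print $  — expand A → print do
step 5: stack=$ do print  input=print do print $  — match print
step 6: stack=$ do  input=do print $  — match do
step 7: stack=$  input=print $  — error: stack empty but input remains

print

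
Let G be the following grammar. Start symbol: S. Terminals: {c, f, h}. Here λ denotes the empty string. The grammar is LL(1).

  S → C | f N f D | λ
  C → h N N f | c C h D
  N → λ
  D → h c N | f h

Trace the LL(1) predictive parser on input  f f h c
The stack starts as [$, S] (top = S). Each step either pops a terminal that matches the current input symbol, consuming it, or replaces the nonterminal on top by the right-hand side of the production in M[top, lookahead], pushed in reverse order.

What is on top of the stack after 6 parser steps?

step 1: stack=$ S  input=f f h c $  — expand S → f N f D
step 2: stack=$ D f N f  input=f f h c $  — match f
step 3: stack=$ D f N  input=f h c $  — expand N → λ
step 4: stack=$ D f  input=f h c $  — match f
step 5: stack=$ D  input=h c $  — expand D → h c N
step 6: stack=$ N c h  input=h c $  — match h
Stack after step 6: $ N c (top = c).

c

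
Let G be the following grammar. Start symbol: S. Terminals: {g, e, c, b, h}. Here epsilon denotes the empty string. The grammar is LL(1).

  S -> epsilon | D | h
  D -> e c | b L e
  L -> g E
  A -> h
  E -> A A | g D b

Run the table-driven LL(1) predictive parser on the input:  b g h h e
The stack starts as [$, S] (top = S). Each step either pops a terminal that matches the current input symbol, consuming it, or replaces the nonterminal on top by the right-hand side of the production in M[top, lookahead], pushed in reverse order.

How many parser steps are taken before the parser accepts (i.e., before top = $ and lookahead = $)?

11

step 1: stack=$ S  input=b g h h e $  — expand S -> D
step 2: stack=$ D  input=b g h h e $  — expand D -> b L e
step 3: stack=$ e L b  input=b g h h e $  — match b
step 4: stack=$ e L  input=g h h e $  — expand L -> g E
step 5: stack=$ e E g  input=g h h e $  — match g
step 6: stack=$ e E  input=h h e $  — expand E -> A A
step 7: stack=$ e A A  input=h h e $  — expand A -> h
step 8: stack=$ e A h  input=h h e $  — match h
step 9: stack=$ e A  input=h e $  — expand A -> h
step 10: stack=$ e h  input=h e $  — match h
step 11: stack=$ e  input=e $  — match e
Accept reached after 11 steps.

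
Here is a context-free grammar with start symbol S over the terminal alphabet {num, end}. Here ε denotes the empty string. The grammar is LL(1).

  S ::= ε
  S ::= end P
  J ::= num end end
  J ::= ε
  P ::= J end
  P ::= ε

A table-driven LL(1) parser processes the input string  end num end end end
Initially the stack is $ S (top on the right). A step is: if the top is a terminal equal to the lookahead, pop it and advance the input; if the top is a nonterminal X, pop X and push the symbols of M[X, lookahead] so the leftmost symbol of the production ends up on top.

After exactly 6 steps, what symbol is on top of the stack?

     Stack              Input                  Action
  1  $ S                end num end end end $  expand S ::= end P
  2  $ P end            end num end end end $  match end
  3  $ P                num end end end $      expand P ::= J end
  4  $ end J            num end end end $      expand J ::= num end end
  5  $ end end end num  num end end end $      match num
  6  $ end end end      end end end $          match end
Stack after step 6: $ end end (top = end).

end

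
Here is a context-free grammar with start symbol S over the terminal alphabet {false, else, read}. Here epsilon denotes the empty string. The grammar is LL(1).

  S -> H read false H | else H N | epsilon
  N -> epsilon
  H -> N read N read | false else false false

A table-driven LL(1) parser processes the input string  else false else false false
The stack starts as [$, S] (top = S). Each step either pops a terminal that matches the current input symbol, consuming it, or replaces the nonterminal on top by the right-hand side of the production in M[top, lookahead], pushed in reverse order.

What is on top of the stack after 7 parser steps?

step 1: stack=$ S  input=else false else false false $  — expand S -> else H N
step 2: stack=$ N H else  input=else false else false false $  — match else
step 3: stack=$ N H  input=false else false false $  — expand H -> false else false false
step 4: stack=$ N false false else false  input=false else false false $  — match false
step 5: stack=$ N false false else  input=else false false $  — match else
step 6: stack=$ N false false  input=false false $  — match false
step 7: stack=$ N false  input=false $  — match false
Stack after step 7: $ N (top = N).

N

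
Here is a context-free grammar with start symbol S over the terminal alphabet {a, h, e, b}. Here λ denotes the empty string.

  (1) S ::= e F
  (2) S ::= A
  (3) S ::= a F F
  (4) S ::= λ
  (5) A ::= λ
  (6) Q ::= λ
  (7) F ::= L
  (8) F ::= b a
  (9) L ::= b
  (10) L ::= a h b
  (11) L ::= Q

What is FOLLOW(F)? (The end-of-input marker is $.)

FIRST(A) = {λ}
FIRST(Q) = {λ}
FIRST(S) = {λ, a, e}  (via A)
FIRST(L) = {λ, a, b}  (via Q)
FIRST(F) = {λ, a, b}  (via L)
FOLLOW(S) includes $ since S is the start symbol.
FOLLOW(S): S appears on no right-hand side. Thus FOLLOW(S) = {$}.
FOLLOW(A): in S::=A, the suffix after A is empty, so FOLLOW(A) ⊇ FOLLOW(S) = {$}. Thus FOLLOW(A) = {$}.
FOLLOW(F): in S::=e F, the suffix after F is empty, so FOLLOW(F) ⊇ FOLLOW(S) = {$}; in S::=a F F (occurrence 1), F is followed by F with FIRST {λ, a, b}; in S::=a F F (occurrence 1), the suffix after F is nullable, so FOLLOW(F) ⊇ FOLLOW(S) = {$}; in S::=a F F (occurrence 2), the suffix after F is empty, so FOLLOW(F) ⊇ FOLLOW(S) = {$}. Thus FOLLOW(F) = {$, a, b}.
FOLLOW(L): in F::=L, the suffix after L is empty, so FOLLOW(L) ⊇ FOLLOW(F) = {$, a, b}. Thus FOLLOW(L) = {$, a, b}.
FOLLOW(Q): in L::=Q, the suffix after Q is empty, so FOLLOW(Q) ⊇ FOLLOW(L) = {$, a, b}. Thus FOLLOW(Q) = {$, a, b}.

{$, a, b}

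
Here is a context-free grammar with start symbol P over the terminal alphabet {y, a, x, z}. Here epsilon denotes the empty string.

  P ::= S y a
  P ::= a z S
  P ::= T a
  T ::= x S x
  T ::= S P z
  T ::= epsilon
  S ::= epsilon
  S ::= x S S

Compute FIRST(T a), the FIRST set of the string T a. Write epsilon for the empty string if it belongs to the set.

FIRST(S): from S::=epsilon we get {epsilon}; from S::=x S S we get {x}. So FIRST(S) = {epsilon, x}.
FIRST(P): from P::=S y a we get {x, y}; from P::=a z S we get {a}; from P::=T a we get {a, x, y}. So FIRST(P) = {a, x, y}.
FIRST(T): from T::=x S x we get {x}; from T::=S P z we get {a, x, y}; from T::=epsilon we get {epsilon}. So FIRST(T) = {epsilon, a, x, y}.
FIRST(T a): take FIRST of each symbol in turn, carrying on past any symbol whose FIRST contains epsilon; result {a, x, y}.

{a, x, y}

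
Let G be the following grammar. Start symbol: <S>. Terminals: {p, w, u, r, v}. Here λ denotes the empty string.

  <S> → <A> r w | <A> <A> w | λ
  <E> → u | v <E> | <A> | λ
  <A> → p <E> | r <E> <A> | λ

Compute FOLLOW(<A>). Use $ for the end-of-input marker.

FIRST(<A>) = {λ, p, r}
FIRST(<S>) = {λ, p, r, w}  (via <A> r w, <A> <A> w)
FIRST(<E>) = {λ, p, r, u, v}  (via <A>)
FOLLOW(<S>) includes $ since <S> is the start symbol.
FOLLOW(<S>): <S> appears on no right-hand side. Thus FOLLOW(<S>) = {$}.
FOLLOW(<E>): in <E>→v <E>, the suffix after <E> is empty (adds nothing new); in <A>→p <E>, the suffix after <E> is empty, so FOLLOW(<E>) ⊇ FOLLOW(<A>) = {p, r, w}; in <A>→r <E> <A>, <E> is followed by <A> with FIRST {λ, p, r}; in <A>→r <E> <A>, the suffix after <E> is nullable, so FOLLOW(<E>) ⊇ FOLLOW(<A>) = {p, r, w}. Thus FOLLOW(<E>) = {p, r, w}.
FOLLOW(<A>): in <S>→<A> r w, <A> is followed by r w with FIRST {r}; in <S>→<A> <A> w (occurrence 1), <A> is followed by <A> w with FIRST {p, r, w}; in <S>→<A> <A> w (occurrence 2), <A> is followed by w with FIRST {w}; in <E>→<A>, the suffix after <A> is empty, so FOLLOW(<A>) ⊇ FOLLOW(<E>) = {p, r, w}; in <A>→r <E> <A>, the suffix after <A> is empty (adds nothing new). Thus FOLLOW(<A>) = {p, r, w}.

{p, r, w}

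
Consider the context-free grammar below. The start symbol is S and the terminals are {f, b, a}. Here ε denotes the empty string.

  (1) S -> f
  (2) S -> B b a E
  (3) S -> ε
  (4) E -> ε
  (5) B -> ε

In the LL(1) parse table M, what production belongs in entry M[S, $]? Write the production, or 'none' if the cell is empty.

FIRST(E): from E->ε we get {ε}. So FIRST(E) = {ε}.
FIRST(B): from B->ε we get {ε}. So FIRST(B) = {ε}.
FIRST(S): from S->f we get {f}; from S->B b a E we get {b}; from S->ε we get {ε}. So FIRST(S) = {ε, b, f}.
FOLLOW(S) includes $ since S is the start symbol.
FOLLOW(S): S appears on no right-hand side. Thus FOLLOW(S) = {$}.
For S -> f: FIRST(f) = {f}, so it goes in M[S, t] for t ∈ {f}.
For S -> B b a E: FIRST(B b a E) = {b}, so it goes in M[S, t] for t ∈ {b}.
For S -> ε: FIRST(ε) = {ε}, so it goes in M[S, t] for t ∈ {}; since ε ∈ FIRST, also for every t ∈ FOLLOW(S) = {$}.

S -> ε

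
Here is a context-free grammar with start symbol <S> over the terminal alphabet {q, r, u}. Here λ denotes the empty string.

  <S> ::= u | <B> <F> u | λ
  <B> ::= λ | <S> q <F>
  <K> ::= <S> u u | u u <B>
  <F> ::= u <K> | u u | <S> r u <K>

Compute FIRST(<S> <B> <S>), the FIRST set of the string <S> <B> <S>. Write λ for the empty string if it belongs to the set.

{λ, q, r, u}

FIRST(<S>) = {λ, q, r, u}  (via <B> <F> u)
FIRST(<B>) = {λ, q, r, u}  (via <S> q <F>)
FIRST(<K>) = {q, r, u}  (via <S> u u)
FIRST(<F>) = {q, r, u}  (via <S> r u <K>)
FIRST(<S> <B> <S>): take FIRST of each symbol in turn, carrying on past any symbol whose FIRST contains λ; result {λ, q, r, u}.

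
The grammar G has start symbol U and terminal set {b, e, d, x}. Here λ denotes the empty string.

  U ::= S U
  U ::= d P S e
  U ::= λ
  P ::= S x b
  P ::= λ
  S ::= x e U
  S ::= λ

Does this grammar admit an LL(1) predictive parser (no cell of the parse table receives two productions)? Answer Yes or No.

FIRST(U) = {λ, d, x}
FIRST(P) = {λ, x}
FIRST(S) = {λ, x}
FOLLOW(U) = {$, d, e, x}
FOLLOW(P) = {e, x}
FOLLOW(S) = {$, d, e, x}
Cell M[P, x] receives both P ::= S x b and P ::= λ — the grammar is not LL(1).

No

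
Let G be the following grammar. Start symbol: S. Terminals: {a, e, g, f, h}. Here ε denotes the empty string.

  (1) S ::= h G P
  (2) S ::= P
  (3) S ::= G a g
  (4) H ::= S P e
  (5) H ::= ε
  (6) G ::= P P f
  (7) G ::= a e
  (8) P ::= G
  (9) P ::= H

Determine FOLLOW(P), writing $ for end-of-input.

{$, a, e, f, h}

FIRST(S): from S::=h G P we get {h}; from S::=P we get {ε, a, e, f, h}; from S::=G a g we get {a, e, f, h}. So FIRST(S) = {ε, a, e, f, h}.
FIRST(H): from H::=S P e we get {a, e, f, h}; from H::=ε we get {ε}. So FIRST(H) = {ε, a, e, f, h}.
FIRST(G): from G::=P P f we get {a, e, f, h}; from G::=a e we get {a}. So FIRST(G) = {a, e, f, h}.
FIRST(P): from P::=G we get {a, e, f, h}; from P::=H we get {ε, a, e, f, h}. So FIRST(P) = {ε, a, e, f, h}.
FOLLOW(S) includes $ since S is the start symbol.
FOLLOW(S): in H::=S P e, S is followed by P e with FIRST {a, e, f, h}. Thus FOLLOW(S) = {$, a, e, f, h}.
FOLLOW(P): in S::=h G P, the suffix after P is empty, so FOLLOW(P) ⊇ FOLLOW(S) = {$, a, e, f, h}; in S::=P, the suffix after P is empty, so FOLLOW(P) ⊇ FOLLOW(S) = {$, a, e, f, h}; in H::=S P e, P is followed by e with FIRST {e}; in G::=P P f (occurrence 1), P is followed by P f with FIRST {a, e, f, h}; in G::=P P f (occurrence 2), P is followed by f with FIRST {f}. Thus FOLLOW(P) = {$, a, e, f, h}.
FOLLOW(H): in P::=H, the suffix after H is empty, so FOLLOW(H) ⊇ FOLLOW(P) = {$, a, e, f, h}. Thus FOLLOW(H) = {$, a, e, f, h}.
FOLLOW(G): in S::=h G P, G is followed by P with FIRST {ε, a, e, f, h}; in S::=h G P, the suffix after G is nullable, so FOLLOW(G) ⊇ FOLLOW(S) = {$, a, e, f, h}; in S::=G a g, G is followed by a g with FIRST {a}; in P::=G, the suffix after G is empty, so FOLLOW(G) ⊇ FOLLOW(P) = {$, a, e, f, h}. Thus FOLLOW(G) = {$, a, e, f, h}.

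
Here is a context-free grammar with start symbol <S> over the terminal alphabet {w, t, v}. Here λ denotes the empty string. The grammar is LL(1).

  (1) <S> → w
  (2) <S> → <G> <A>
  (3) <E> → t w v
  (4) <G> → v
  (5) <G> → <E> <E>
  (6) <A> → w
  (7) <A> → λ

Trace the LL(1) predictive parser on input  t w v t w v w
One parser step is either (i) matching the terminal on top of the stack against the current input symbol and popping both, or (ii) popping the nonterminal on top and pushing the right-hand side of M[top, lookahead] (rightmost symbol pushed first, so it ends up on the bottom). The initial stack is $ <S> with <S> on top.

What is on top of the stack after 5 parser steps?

v

step 1: stack=$ <S>  input=t w v t w v w $  — expand <S> → <G> <A>
step 2: stack=$ <A> <G>  input=t w v t w v w $  — expand <G> → <E> <E>
step 3: stack=$ <A> <E> <E>  input=t w v t w v w $  — expand <E> → t w v
step 4: stack=$ <A> <E> v w t  input=t w v t w v w $  — match t
step 5: stack=$ <A> <E> v w  input=w v t w v w $  — match w
Stack after step 5: $ <A> <E> v (top = v).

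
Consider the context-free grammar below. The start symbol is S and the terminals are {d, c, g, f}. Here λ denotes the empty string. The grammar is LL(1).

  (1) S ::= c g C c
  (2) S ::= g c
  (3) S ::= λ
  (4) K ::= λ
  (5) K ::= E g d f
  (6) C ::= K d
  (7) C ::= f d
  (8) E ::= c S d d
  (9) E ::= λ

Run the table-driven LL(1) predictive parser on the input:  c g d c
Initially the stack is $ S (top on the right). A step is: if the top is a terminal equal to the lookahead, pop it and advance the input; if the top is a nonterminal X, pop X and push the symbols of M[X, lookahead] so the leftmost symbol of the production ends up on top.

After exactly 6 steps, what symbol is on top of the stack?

c

     Stack      Input      Action
  1  $ S        c g d c $  expand S ::= c g C c
  2  $ c C g c  c g d c $  match c
  3  $ c C g    g d c $    match g
  4  $ c C      d c $      expand C ::= K d
  5  $ c d K    d c $      expand K ::= λ
  6  $ c d      d c $      match d
Stack after step 6: $ c (top = c).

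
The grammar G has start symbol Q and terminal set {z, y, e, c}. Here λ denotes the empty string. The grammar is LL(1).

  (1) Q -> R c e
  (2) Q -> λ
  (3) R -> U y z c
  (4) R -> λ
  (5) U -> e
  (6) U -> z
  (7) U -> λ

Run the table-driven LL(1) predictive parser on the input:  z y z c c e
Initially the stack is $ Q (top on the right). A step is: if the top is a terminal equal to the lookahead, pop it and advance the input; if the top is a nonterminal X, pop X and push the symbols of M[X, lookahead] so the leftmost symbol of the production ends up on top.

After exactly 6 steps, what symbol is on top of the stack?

c

step 1: stack=$ Q  input=z y z c c e $  — expand Q -> R c e
step 2: stack=$ e c R  input=z y z c c e $  — expand R -> U y z c
step 3: stack=$ e c c z y U  input=z y z c c e $  — expand U -> z
step 4: stack=$ e c c z y z  input=z y z c c e $  — match z
step 5: stack=$ e c c z y  input=y z c c e $  — match y
step 6: stack=$ e c c z  input=z c c e $  — match z
Stack after step 6: $ e c c (top = c).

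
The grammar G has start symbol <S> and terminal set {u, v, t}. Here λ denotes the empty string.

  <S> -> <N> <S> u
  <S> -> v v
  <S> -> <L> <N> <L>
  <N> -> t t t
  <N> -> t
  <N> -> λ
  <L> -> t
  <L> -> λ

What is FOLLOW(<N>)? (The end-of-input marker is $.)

FIRST(<N>): from <N>->t t t we get {t}; from <N>->t we get {t}; from <N>->λ we get {λ}. So FIRST(<N>) = {λ, t}.
FIRST(<L>): from <L>->t we get {t}; from <L>->λ we get {λ}. So FIRST(<L>) = {λ, t}.
FIRST(<S>): from <S>-><N> <S> u we get {t, u, v}; from <S>->v v we get {v}; from <S>-><L> <N> <L> we get {λ, t}. So FIRST(<S>) = {λ, t, u, v}.
FOLLOW(<S>) includes $ since <S> is the start symbol.
FOLLOW(<S>): in <S>-><N> <S> u, <S> is followed by u with FIRST {u}. Thus FOLLOW(<S>) = {$, u}.
FOLLOW(<N>): in <S>-><N> <S> u, <N> is followed by <S> u with FIRST {t, u, v}; in <S>-><L> <N> <L>, <N> is followed by <L> with FIRST {λ, t}; in <S>-><L> <N> <L>, the suffix after <N> is nullable, so FOLLOW(<N>) ⊇ FOLLOW(<S>) = {$, u}. Thus FOLLOW(<N>) = {$, t, u, v}.
FOLLOW(<L>): in <S>-><L> <N> <L> (occurrence 1), <L> is followed by <N> <L> with FIRST {λ, t}; in <S>-><L> <N> <L> (occurrence 1), the suffix after <L> is nullable, so FOLLOW(<L>) ⊇ FOLLOW(<S>) = {$, u}; in <S>-><L> <N> <L> (occurrence 2), the suffix after <L> is empty, so FOLLOW(<L>) ⊇ FOLLOW(<S>) = {$, u}. Thus FOLLOW(<L>) = {$, t, u}.

{$, t, u, v}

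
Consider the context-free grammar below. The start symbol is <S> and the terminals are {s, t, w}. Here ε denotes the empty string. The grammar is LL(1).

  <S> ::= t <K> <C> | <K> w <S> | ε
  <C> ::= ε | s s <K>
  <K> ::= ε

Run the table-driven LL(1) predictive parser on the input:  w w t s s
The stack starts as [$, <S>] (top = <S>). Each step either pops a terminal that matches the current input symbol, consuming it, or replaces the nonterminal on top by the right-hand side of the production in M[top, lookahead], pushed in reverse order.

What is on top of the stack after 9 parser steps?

     Stack        Input        Action
  1  $ <S>        w w t s s $  expand <S> ::= <K> w <S>
  2  $ <S> w <K>  w w t s s $  expand <K> ::= ε
  3  $ <S> w      w w t s s $  match w
  4  $ <S>        w t s s $    expand <S> ::= <K> w <S>
  5  $ <S> w <K>  w t s s $    expand <K> ::= ε
  6  $ <S> w      w t s s $    match w
  7  $ <S>        t s s $      expand <S> ::= t <K> <C>
  8  $ <C> <K> t  t s s $      match t
  9  $ <C> <K>    s s $        expand <K> ::= ε
Stack after step 9: $ <C> (top = <C>).

<C>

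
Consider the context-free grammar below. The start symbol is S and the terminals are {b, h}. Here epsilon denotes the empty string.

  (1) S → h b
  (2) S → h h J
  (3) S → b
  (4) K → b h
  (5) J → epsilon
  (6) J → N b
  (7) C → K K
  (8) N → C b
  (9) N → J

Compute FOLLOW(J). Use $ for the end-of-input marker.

FIRST(S) = {b, h}
FIRST(K) = {b}
FIRST(C) = {b}  (via K K)
FIRST(J) = {epsilon, b}  (via N b)
FIRST(N) = {epsilon, b}  (via C b, J)
FOLLOW(S) includes $ since S is the start symbol.
FOLLOW(S): S appears on no right-hand side. Thus FOLLOW(S) = {$}.
FOLLOW(C): in N→C b, C is followed by b with FIRST {b}. Thus FOLLOW(C) = {b}.
FOLLOW(K): in C→K K (occurrence 1), K is followed by K with FIRST {b}; in C→K K (occurrence 2), the suffix after K is empty, so FOLLOW(K) ⊇ FOLLOW(C) = {b}. Thus FOLLOW(K) = {b}.
FOLLOW(N): in J→N b, N is followed by b with FIRST {b}. Thus FOLLOW(N) = {b}.
FOLLOW(J): in S→h h J, the suffix after J is empty, so FOLLOW(J) ⊇ FOLLOW(S) = {$}; in N→J, the suffix after J is empty, so FOLLOW(J) ⊇ FOLLOW(N) = {b}. Thus FOLLOW(J) = {$, b}.

{$, b}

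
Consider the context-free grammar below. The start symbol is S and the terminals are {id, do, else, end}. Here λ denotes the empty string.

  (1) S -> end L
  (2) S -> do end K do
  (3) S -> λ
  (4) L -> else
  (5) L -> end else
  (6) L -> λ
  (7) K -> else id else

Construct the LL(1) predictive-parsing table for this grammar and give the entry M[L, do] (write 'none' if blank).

none

FIRST(S) = {λ, do, end}
FIRST(L) = {λ, else, end}
FIRST(K) = {else}
FOLLOW(S) includes $ since S is the start symbol.
FOLLOW(S): S appears on no right-hand side. Thus FOLLOW(S) = {$}.
FOLLOW(L): in S->end L, the suffix after L is empty, so FOLLOW(L) ⊇ FOLLOW(S) = {$}. Thus FOLLOW(L) = {$}.
For L -> else: FIRST(else) = {else}, so it goes in M[L, t] for t ∈ {else}.
For L -> end else: FIRST(end else) = {end}, so it goes in M[L, t] for t ∈ {end}.
For L -> λ: FIRST(λ) = {λ}, so it goes in M[L, t] for t ∈ {}; since λ ∈ FIRST, also for every t ∈ FOLLOW(L) = {$}.
None of these place a production in M[L, do].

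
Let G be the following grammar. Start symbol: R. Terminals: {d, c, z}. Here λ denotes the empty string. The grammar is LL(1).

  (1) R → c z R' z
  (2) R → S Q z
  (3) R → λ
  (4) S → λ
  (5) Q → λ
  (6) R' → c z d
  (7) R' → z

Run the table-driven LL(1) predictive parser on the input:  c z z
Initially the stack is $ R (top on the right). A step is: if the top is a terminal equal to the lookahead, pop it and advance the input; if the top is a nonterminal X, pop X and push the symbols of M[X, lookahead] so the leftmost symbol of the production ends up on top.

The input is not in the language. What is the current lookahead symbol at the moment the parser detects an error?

     Stack       Input    Action
  1  $ R         c z z $  expand R → c z R' z
  2  $ z R' z c  c z z $  match c
  3  $ z R' z    z z $    match z
  4  $ z R'      z $      expand R' → z
  5  $ z z       z $      match z
  6  $ z         $        error: top is terminal z but lookahead is $

$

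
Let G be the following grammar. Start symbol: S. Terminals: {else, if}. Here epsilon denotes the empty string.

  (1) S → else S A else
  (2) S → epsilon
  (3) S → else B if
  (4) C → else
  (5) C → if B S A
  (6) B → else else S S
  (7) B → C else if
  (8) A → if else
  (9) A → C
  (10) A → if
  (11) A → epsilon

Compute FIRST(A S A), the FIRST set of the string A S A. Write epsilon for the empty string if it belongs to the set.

{epsilon, else, if}

FIRST(S): from S→else S A else we get {else}; from S→epsilon we get {epsilon}; from S→else B if we get {else}. So FIRST(S) = {epsilon, else}.
FIRST(C): from C→else we get {else}; from C→if B S A we get {if}. So FIRST(C) = {else, if}.
FIRST(B): from B→else else S S we get {else}; from B→C else if we get {else, if}. So FIRST(B) = {else, if}.
FIRST(A): from A→if else we get {if}; from A→C we get {else, if}; from A→if we get {if}; from A→epsilon we get {epsilon}. So FIRST(A) = {epsilon, else, if}.
FIRST(A S A): take FIRST of each symbol in turn, carrying on past any symbol whose FIRST contains epsilon; result {epsilon, else, if}.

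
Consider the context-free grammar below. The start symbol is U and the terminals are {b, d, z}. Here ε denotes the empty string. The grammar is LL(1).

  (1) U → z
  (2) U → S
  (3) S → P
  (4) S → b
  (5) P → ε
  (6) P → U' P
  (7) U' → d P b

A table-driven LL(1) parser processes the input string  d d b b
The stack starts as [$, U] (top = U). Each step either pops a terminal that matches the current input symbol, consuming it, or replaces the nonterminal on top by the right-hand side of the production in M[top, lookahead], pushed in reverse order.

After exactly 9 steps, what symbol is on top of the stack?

b

step 1: stack=$ U  input=d d b b $  — expand U → S
step 2: stack=$ S  input=d d b b $  — expand S → P
step 3: stack=$ P  input=d d b b $  — expand P → U' P
step 4: stack=$ P U'  input=d d b b $  — expand U' → d P b
step 5: stack=$ P b P d  input=d d b b $  — match d
step 6: stack=$ P b P  input=d b b $  — expand P → U' P
step 7: stack=$ P b P U'  input=d b b $  — expand U' → d P b
step 8: stack=$ P b P b P d  input=d b b $  — match d
step 9: stack=$ P b P b P  input=b b $  — expand P → ε
Stack after step 9: $ P b P b (top = b).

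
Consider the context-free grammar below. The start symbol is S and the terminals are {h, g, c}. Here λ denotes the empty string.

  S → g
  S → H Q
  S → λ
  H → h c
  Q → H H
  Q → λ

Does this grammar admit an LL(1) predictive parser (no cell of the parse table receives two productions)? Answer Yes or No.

Yes

FIRST(S) = {λ, g, h}
FIRST(H) = {h}
FIRST(Q) = {λ, h}
FOLLOW(S) = {$}
FOLLOW(H) = {$, h}
FOLLOW(Q) = {$}
Each cell of M receives at most one production.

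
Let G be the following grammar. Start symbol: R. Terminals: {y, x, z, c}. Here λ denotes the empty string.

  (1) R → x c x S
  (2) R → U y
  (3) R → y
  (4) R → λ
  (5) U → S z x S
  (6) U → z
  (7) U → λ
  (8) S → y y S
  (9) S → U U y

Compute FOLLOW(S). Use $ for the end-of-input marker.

FIRST(R) = {λ, x, y, z}  (via U y)
FIRST(U) = {λ, y, z}  (via S z x S)
FIRST(S) = {y, z}  (via U U y)
FOLLOW(R) includes $ since R is the start symbol.
FOLLOW(R): R appears on no right-hand side. Thus FOLLOW(R) = {$}.
FOLLOW(U): in R→U y, U is followed by y with FIRST {y}; in S→U U y (occurrence 1), U is followed by U y with FIRST {y, z}; in S→U U y (occurrence 2), U is followed by y with FIRST {y}. Thus FOLLOW(U) = {y, z}.
FOLLOW(S): in R→x c x S, the suffix after S is empty, so FOLLOW(S) ⊇ FOLLOW(R) = {$}; in U→S z x S (occurrence 1), S is followed by z x S with FIRST {z}; in U→S z x S (occurrence 2), the suffix after S is empty, so FOLLOW(S) ⊇ FOLLOW(U) = {y, z}; in S→y y S, the suffix after S is empty (adds nothing new). Thus FOLLOW(S) = {$, y, z}.

{$, y, z}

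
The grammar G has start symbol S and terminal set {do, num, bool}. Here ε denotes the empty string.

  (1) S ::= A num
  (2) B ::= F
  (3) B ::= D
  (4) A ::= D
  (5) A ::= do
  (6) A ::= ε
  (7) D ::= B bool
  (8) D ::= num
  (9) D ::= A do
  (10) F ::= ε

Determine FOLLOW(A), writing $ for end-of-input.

{do, num}

FIRST(F) = {ε}
FIRST(S) = {bool, do, num}  (via A num)
FIRST(B) = {ε, bool, do, num}  (via F, D)
FIRST(A) = {ε, bool, do, num}  (via D)
FIRST(D) = {bool, do, num}  (via B bool, A do)
FOLLOW(S) includes $ since S is the start symbol.
FOLLOW(S): S appears on no right-hand side. Thus FOLLOW(S) = {$}.
FOLLOW(B): in D::=B bool, B is followed by bool with FIRST {bool}. Thus FOLLOW(B) = {bool}.
FOLLOW(A): in S::=A num, A is followed by num with FIRST {num}; in D::=A do, A is followed by do with FIRST {do}. Thus FOLLOW(A) = {do, num}.
FOLLOW(D): in B::=D, the suffix after D is empty, so FOLLOW(D) ⊇ FOLLOW(B) = {bool}; in A::=D, the suffix after D is empty, so FOLLOW(D) ⊇ FOLLOW(A) = {do, num}. Thus FOLLOW(D) = {bool, do, num}.
FOLLOW(F): in B::=F, the suffix after F is empty, so FOLLOW(F) ⊇ FOLLOW(B) = {bool}. Thus FOLLOW(F) = {bool}.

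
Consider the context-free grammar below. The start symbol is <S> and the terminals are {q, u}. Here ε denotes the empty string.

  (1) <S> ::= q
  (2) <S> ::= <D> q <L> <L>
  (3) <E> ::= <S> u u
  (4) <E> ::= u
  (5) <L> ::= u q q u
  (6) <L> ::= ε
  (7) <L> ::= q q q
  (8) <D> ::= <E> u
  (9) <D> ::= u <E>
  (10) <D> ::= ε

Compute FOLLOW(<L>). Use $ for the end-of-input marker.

{$, q, u}

FIRST(<L>) = {ε, q, u}
FIRST(<S>) = {q, u}  (via <D> q <L> <L>)
FIRST(<E>) = {q, u}  (via <S> u u)
FIRST(<D>) = {ε, q, u}  (via <E> u)
FOLLOW(<S>) includes $ since <S> is the start symbol.
FOLLOW(<S>): in <E>::=<S> u u, <S> is followed by u u with FIRST {u}. Thus FOLLOW(<S>) = {$, u}.
FOLLOW(<L>): in <S>::=<D> q <L> <L> (occurrence 1), <L> is followed by <L> with FIRST {ε, q, u}; in <S>::=<D> q <L> <L> (occurrence 1), the suffix after <L> is nullable, so FOLLOW(<L>) ⊇ FOLLOW(<S>) = {$, u}; in <S>::=<D> q <L> <L> (occurrence 2), the suffix after <L> is empty, so FOLLOW(<L>) ⊇ FOLLOW(<S>) = {$, u}. Thus FOLLOW(<L>) = {$, q, u}.
FOLLOW(<D>): in <S>::=<D> q <L> <L>, <D> is followed by q <L> <L> with FIRST {q}. Thus FOLLOW(<D>) = {q}.
FOLLOW(<E>): in <D>::=<E> u, <E> is followed by u with FIRST {u}; in <D>::=u <E>, the suffix after <E> is empty, so FOLLOW(<E>) ⊇ FOLLOW(<D>) = {q}. Thus FOLLOW(<E>) = {q, u}.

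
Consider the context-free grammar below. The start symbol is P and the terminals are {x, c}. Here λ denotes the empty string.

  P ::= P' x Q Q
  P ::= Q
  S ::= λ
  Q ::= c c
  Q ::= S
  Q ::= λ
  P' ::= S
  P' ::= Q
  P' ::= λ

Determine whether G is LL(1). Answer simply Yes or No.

No

FIRST(P) = {λ, c, x}
FIRST(S) = {λ}
FIRST(Q) = {λ, c}
FIRST(P') = {λ, c}
FOLLOW(P) = {$}
FOLLOW(S) = {$, c, x}
FOLLOW(Q) = {$, c, x}
FOLLOW(P') = {x}
Cell M[P, c] receives both P ::= P' x Q Q and P ::= Q — the grammar is not LL(1).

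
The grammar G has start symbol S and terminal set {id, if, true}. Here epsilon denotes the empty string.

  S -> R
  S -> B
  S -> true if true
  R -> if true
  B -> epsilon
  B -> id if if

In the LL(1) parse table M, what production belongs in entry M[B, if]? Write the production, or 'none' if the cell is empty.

FIRST(R) = {if}
FIRST(B) = {epsilon, id}
FIRST(S) = {epsilon, id, if, true}  (via R, B)
FOLLOW(S) includes $ since S is the start symbol.
FOLLOW(S): S appears on no right-hand side. Thus FOLLOW(S) = {$}.
FOLLOW(B): in S->B, the suffix after B is empty, so FOLLOW(B) ⊇ FOLLOW(S) = {$}. Thus FOLLOW(B) = {$}.
For B -> epsilon: FIRST(epsilon) = {epsilon}, so it goes in M[B, t] for t ∈ {}; since epsilon ∈ FIRST, also for every t ∈ FOLLOW(B) = {$}.
For B -> id if if: FIRST(id if if) = {id}, so it goes in M[B, t] for t ∈ {id}.
None of these place a production in M[B, if].

none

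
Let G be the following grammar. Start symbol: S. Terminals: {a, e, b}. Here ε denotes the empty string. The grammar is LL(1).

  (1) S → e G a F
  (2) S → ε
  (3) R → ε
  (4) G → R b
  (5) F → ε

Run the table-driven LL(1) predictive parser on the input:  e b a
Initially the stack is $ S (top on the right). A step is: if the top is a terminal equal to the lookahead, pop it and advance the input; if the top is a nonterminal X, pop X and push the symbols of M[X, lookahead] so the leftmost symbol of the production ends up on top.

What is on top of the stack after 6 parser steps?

     Stack      Input    Action
  1  $ S        e b a $  expand S → e G a F
  2  $ F a G e  e b a $  match e
  3  $ F a G    b a $    expand G → R b
  4  $ F a b R  b a $    expand R → ε
  5  $ F a b    b a $    match b
  6  $ F a      a $      match a
Stack after step 6: $ F (top = F).

F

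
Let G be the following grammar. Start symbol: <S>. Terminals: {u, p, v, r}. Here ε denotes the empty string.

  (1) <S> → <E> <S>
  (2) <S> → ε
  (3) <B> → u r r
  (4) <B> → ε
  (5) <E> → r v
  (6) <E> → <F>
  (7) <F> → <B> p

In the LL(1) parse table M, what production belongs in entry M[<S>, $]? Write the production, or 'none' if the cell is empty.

FIRST(<B>): from <B>→u r r we get {u}; from <B>→ε we get {ε}. So FIRST(<B>) = {ε, u}.
FIRST(<F>): from <F>→<B> p we get {p, u}. So FIRST(<F>) = {p, u}.
FIRST(<E>): from <E>→r v we get {r}; from <E>→<F> we get {p, u}. So FIRST(<E>) = {p, r, u}.
FIRST(<S>): from <S>→<E> <S> we get {p, r, u}; from <S>→ε we get {ε}. So FIRST(<S>) = {ε, p, r, u}.
FOLLOW(<S>) includes $ since <S> is the start symbol.
FOLLOW(<S>): in <S>→<E> <S>, the suffix after <S> is empty (adds nothing new). Thus FOLLOW(<S>) = {$}.
For <S> → <E> <S>: FIRST(<E> <S>) = {p, r, u}, so it goes in M[<S>, t] for t ∈ {p, r, u}.
For <S> → ε: FIRST(ε) = {ε}, so it goes in M[<S>, t] for t ∈ {}; since ε ∈ FIRST, also for every t ∈ FOLLOW(<S>) = {$}.

<S> → ε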